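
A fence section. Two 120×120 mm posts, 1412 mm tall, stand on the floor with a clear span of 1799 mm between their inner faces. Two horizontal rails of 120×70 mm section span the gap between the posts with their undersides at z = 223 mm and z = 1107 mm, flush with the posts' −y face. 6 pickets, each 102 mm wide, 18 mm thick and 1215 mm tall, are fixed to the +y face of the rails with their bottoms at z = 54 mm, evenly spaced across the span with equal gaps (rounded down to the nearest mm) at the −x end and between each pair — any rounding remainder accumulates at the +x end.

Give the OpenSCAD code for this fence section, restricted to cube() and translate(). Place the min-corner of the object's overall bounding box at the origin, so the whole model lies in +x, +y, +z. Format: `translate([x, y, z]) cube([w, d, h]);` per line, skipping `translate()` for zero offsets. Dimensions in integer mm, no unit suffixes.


cube([120, 120, 1412]);
translate([1919, 0, 0]) cube([120, 120, 1412]);
translate([120, 0, 223]) cube([1799, 120, 70]);
translate([120, 0, 1107]) cube([1799, 120, 70]);
translate([289, 120, 54]) cube([102, 18, 1215]);
translate([560, 120, 54]) cube([102, 18, 1215]);
translate([831, 120, 54]) cube([102, 18, 1215]);
translate([1102, 120, 54]) cube([102, 18, 1215]);
translate([1373, 120, 54]) cube([102, 18, 1215]);
translate([1644, 120, 54]) cube([102, 18, 1215]);


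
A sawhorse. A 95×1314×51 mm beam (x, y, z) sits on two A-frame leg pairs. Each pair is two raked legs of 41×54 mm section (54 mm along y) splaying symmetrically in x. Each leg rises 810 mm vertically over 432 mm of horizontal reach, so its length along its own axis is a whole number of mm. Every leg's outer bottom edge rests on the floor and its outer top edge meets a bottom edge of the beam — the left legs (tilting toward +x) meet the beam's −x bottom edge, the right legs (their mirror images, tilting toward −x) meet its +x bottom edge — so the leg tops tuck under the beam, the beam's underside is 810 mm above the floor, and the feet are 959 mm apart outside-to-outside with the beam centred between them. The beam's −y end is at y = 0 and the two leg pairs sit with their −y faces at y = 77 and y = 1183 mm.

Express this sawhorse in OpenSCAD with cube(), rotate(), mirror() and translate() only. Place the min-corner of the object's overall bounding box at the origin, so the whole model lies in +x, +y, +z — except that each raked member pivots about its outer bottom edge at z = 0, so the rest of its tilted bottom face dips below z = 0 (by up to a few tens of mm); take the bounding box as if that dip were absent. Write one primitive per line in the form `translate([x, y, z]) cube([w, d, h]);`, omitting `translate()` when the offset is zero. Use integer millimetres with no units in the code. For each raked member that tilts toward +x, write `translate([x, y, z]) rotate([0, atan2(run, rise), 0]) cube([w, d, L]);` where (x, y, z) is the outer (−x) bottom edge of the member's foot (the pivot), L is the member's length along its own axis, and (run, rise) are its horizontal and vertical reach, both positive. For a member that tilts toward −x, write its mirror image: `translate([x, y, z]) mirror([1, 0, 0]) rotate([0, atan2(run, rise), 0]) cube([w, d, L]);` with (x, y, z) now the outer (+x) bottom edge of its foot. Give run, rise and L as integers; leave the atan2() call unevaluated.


translate([432, 0, 810]) cube([95, 1314, 51]);
translate([0, 77, 0]) rotate([0, atan2(432, 810), 0]) cube([41, 54, 918]);
translate([959, 77, 0]) mirror([1, 0, 0]) rotate([0, atan2(432, 810), 0]) cube([41, 54, 918]);
translate([0, 1183, 0]) rotate([0, atan2(432, 810), 0]) cube([41, 54, 918]);
translate([959, 1183, 0]) mirror([1, 0, 0]) rotate([0, atan2(432, 810), 0]) cube([41, 54, 918]);


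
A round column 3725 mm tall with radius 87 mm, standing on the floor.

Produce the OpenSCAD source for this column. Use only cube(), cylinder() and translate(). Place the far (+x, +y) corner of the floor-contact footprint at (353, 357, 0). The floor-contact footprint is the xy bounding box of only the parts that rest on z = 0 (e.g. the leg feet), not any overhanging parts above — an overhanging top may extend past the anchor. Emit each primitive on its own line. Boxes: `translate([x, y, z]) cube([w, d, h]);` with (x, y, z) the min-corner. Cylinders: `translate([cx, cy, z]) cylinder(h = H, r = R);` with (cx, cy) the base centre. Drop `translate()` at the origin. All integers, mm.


translate([266, 270, 0]) cylinder(h = 3725, r = 87);


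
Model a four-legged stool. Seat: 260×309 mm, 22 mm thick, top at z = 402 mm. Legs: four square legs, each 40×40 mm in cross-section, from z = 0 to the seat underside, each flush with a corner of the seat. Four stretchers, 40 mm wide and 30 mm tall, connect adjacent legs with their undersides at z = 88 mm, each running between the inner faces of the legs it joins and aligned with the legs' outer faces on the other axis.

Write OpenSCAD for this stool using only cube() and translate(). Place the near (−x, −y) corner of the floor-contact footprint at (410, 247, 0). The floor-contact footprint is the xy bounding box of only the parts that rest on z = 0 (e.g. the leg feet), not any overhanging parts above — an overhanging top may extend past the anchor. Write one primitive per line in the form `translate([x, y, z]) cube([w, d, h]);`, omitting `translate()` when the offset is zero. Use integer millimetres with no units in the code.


translate([410, 247, 380]) cube([260, 309, 22]);
translate([410, 247, 0]) cube([40, 40, 380]);
translate([630, 247, 0]) cube([40, 40, 380]);
translate([410, 516, 0]) cube([40, 40, 380]);
translate([630, 516, 0]) cube([40, 40, 380]);
translate([450, 247, 88]) cube([180, 40, 30]);
translate([450, 516, 88]) cube([180, 40, 30]);
translate([410, 287, 88]) cube([40, 229, 30]);
translate([630, 287, 88]) cube([40, 229, 30]);


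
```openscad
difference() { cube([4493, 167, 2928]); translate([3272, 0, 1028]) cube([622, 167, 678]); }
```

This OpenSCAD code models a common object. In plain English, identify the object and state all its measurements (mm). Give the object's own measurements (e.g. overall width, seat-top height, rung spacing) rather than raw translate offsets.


A wall 4493 mm long (x), 167 mm thick (y), 2928 mm tall, with a rectangular window opening cut through it. The opening is 622 mm wide and 678 mm tall; its sill is at z = 1028 mm and its near (−x) edge is 3272 mm from the wall's −x end. The opening passes through the full wall thickness.


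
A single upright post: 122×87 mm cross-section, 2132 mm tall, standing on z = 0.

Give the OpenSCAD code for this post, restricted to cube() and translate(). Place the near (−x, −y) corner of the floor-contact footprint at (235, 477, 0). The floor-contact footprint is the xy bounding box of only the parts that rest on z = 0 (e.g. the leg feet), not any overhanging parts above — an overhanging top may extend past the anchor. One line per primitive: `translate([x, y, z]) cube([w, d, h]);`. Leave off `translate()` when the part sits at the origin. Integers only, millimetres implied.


translate([235, 477, 0]) cube([122, 87, 2132]);


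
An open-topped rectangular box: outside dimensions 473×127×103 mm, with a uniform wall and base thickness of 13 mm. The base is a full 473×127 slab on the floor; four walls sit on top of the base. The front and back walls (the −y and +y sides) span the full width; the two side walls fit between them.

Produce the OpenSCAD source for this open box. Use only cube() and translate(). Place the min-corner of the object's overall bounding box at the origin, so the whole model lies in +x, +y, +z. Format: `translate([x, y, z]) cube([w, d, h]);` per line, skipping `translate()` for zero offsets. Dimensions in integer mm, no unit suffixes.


cube([473, 127, 13]);
translate([0, 0, 13]) cube([473, 13, 90]);
translate([0, 114, 13]) cube([473, 13, 90]);
translate([0, 13, 13]) cube([13, 101, 90]);
translate([460, 13, 13]) cube([13, 101, 90]);


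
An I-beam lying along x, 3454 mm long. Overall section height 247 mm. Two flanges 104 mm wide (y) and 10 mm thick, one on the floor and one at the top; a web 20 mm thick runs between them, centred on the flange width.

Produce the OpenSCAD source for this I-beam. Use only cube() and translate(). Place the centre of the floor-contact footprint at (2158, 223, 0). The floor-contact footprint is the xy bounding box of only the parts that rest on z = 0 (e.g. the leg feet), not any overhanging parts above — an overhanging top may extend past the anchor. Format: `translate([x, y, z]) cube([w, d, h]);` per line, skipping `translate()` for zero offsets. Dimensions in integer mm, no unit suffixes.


translate([431, 171, 0]) cube([3454, 104, 10]);
translate([431, 213, 10]) cube([3454, 20, 227]);
translate([431, 171, 237]) cube([3454, 104, 10]);


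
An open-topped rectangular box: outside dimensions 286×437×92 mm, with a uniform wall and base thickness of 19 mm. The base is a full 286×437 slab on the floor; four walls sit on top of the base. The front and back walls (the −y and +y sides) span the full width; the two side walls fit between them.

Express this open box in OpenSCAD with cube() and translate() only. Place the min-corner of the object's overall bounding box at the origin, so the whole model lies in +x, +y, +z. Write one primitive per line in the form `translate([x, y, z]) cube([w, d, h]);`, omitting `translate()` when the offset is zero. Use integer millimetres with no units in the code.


cube([286, 437, 19]);
translate([0, 0, 19]) cube([286, 19, 73]);
translate([0, 418, 19]) cube([286, 19, 73]);
translate([0, 19, 19]) cube([19, 399, 73]);
translate([267, 19, 19]) cube([19, 399, 73]);


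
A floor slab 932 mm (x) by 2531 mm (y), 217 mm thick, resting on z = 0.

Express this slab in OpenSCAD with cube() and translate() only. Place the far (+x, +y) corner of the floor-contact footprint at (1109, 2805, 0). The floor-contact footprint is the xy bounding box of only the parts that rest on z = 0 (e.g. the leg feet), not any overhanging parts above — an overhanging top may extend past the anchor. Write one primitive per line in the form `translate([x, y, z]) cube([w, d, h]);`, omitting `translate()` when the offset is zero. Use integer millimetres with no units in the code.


translate([177, 274, 0]) cube([932, 2531, 217]);


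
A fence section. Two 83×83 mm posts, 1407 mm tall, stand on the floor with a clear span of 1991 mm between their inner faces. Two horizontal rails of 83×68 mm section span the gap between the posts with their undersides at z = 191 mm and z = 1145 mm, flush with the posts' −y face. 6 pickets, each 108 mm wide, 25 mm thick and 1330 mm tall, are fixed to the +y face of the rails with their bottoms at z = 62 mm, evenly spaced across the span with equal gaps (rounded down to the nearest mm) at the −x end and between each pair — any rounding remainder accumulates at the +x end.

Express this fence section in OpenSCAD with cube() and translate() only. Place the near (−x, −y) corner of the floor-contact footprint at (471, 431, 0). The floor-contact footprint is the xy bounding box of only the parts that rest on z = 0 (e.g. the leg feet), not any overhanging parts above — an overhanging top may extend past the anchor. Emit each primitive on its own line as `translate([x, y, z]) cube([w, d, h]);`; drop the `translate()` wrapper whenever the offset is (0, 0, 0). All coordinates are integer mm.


translate([471, 431, 0]) cube([83, 83, 1407]);
translate([2545, 431, 0]) cube([83, 83, 1407]);
translate([554, 431, 191]) cube([1991, 83, 68]);
translate([554, 431, 1145]) cube([1991, 83, 68]);
translate([745, 514, 62]) cube([108, 25, 1330]);
translate([1044, 514, 62]) cube([108, 25, 1330]);
translate([1343, 514, 62]) cube([108, 25, 1330]);
translate([1642, 514, 62]) cube([108, 25, 1330]);
translate([1941, 514, 62]) cube([108, 25, 1330]);
translate([2240, 514, 62]) cube([108, 25, 1330]);


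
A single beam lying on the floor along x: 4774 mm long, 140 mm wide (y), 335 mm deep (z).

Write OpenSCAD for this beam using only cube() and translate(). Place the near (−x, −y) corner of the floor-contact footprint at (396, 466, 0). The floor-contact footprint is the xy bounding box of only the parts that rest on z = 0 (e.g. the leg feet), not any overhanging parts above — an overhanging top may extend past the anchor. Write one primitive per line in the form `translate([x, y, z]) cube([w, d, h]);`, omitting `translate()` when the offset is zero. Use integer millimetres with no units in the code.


translate([396, 466, 0]) cube([4774, 140, 335]);


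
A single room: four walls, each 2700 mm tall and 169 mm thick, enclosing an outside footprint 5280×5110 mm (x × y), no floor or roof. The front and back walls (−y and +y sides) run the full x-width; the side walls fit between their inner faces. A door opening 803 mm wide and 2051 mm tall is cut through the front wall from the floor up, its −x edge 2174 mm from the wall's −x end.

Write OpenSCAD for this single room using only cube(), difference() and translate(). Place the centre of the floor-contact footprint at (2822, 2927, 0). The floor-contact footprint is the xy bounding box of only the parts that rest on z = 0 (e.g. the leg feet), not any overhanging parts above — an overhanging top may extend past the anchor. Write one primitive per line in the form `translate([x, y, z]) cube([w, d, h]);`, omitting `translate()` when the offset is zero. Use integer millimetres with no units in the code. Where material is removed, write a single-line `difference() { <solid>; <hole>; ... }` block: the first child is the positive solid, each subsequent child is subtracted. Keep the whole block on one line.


difference() { translate([182, 372, 0]) cube([5280, 169, 2700]); translate([2356, 372, 0]) cube([803, 169, 2051]); }
translate([182, 5313, 0]) cube([5280, 169, 2700]);
translate([182, 541, 0]) cube([169, 4772, 2700]);
translate([5293, 541, 0]) cube([169, 4772, 2700]);


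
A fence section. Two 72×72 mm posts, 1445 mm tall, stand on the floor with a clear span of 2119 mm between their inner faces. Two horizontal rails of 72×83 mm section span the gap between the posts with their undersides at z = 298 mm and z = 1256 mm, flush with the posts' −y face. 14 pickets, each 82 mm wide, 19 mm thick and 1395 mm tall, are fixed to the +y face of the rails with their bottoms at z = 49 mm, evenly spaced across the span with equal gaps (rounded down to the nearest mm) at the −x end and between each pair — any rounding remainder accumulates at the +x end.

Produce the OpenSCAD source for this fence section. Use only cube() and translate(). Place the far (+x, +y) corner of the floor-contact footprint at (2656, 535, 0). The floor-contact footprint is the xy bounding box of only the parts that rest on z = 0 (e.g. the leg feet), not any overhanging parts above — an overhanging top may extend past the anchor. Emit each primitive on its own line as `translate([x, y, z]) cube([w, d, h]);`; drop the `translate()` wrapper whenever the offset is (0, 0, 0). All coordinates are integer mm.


translate([393, 463, 0]) cube([72, 72, 1445]);
translate([2584, 463, 0]) cube([72, 72, 1445]);
translate([465, 463, 298]) cube([2119, 72, 83]);
translate([465, 463, 1256]) cube([2119, 72, 83]);
translate([529, 535, 49]) cube([82, 19, 1395]);
translate([675, 535, 49]) cube([82, 19, 1395]);
translate([821, 535, 49]) cube([82, 19, 1395]);
translate([967, 535, 49]) cube([82, 19, 1395]);
translate([1113, 535, 49]) cube([82, 19, 1395]);
translate([1259, 535, 49]) cube([82, 19, 1395]);
translate([1405, 535, 49]) cube([82, 19, 1395]);
translate([1551, 535, 49]) cube([82, 19, 1395]);
translate([1697, 535, 49]) cube([82, 19, 1395]);
translate([1843, 535, 49]) cube([82, 19, 1395]);
translate([1989, 535, 49]) cube([82, 19, 1395]);
translate([2135, 535, 49]) cube([82, 19, 1395]);
translate([2281, 535, 49]) cube([82, 19, 1395]);
translate([2427, 535, 49]) cube([82, 19, 1395]);


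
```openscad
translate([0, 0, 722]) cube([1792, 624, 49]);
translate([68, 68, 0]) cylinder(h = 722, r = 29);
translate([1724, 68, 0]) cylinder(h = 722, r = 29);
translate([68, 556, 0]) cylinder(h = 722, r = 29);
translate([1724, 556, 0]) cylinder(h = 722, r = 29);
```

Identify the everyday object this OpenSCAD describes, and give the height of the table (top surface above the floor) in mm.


A table. The table height is 771 mm.

A 1792×624×49 slab sits at z = 722 on four Ø58 mm round legs — a table. The top surface is at 722 + 49 = 771 mm.


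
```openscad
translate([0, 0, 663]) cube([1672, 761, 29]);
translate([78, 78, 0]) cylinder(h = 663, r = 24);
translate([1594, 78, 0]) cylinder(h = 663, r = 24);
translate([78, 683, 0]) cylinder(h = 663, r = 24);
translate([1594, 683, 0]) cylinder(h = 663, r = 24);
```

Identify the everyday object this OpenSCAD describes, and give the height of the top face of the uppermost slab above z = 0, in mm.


A table. The table height is 692 mm.

A 1672×761×29 slab sits at z = 663 on four Ø48 mm round legs — a table. The top surface is at 663 + 29 = 692 mm.


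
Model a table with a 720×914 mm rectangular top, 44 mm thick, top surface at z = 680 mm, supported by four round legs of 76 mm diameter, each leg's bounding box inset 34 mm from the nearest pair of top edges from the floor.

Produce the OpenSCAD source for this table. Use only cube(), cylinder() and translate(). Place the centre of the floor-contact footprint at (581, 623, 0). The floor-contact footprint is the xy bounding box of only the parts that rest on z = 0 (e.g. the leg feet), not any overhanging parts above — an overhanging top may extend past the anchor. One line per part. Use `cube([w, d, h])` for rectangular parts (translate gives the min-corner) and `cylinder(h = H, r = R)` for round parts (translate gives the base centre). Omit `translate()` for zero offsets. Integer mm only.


translate([221, 166, 636]) cube([720, 914, 44]);
translate([293, 238, 0]) cylinder(h = 636, r = 38);
translate([869, 238, 0]) cylinder(h = 636, r = 38);
translate([293, 1008, 0]) cylinder(h = 636, r = 38);
translate([869, 1008, 0]) cylinder(h = 636, r = 38);


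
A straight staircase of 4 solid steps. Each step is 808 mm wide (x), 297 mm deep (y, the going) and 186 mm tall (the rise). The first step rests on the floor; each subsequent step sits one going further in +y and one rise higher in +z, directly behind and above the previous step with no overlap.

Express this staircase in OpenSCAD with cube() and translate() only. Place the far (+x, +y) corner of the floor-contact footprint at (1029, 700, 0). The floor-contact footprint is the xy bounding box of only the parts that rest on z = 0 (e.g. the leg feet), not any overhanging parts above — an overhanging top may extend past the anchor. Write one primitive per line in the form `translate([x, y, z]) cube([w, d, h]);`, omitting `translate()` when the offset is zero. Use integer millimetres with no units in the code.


translate([221, 403, 0]) cube([808, 297, 186]);
translate([221, 700, 186]) cube([808, 297, 186]);
translate([221, 997, 372]) cube([808, 297, 186]);
translate([221, 1294, 558]) cube([808, 297, 186]);


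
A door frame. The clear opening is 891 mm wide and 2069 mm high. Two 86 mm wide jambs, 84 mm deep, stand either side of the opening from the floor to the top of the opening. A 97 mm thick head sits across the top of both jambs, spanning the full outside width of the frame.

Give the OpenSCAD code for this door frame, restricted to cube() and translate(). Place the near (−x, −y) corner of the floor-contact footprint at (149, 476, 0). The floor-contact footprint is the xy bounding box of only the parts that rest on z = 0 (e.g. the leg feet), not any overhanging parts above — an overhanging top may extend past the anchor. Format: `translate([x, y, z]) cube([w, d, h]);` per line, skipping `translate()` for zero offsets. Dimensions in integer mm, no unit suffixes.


translate([149, 476, 0]) cube([86, 84, 2069]);
translate([1126, 476, 0]) cube([86, 84, 2069]);
translate([149, 476, 2069]) cube([1063, 84, 97]);


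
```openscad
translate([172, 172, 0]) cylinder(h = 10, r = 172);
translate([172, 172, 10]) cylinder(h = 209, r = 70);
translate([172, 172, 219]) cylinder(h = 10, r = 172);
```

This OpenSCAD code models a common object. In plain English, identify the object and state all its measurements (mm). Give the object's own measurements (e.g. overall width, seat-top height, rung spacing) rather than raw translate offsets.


A spool: two coaxial disc flanges of radius 172 mm and thickness 10 mm, joined by a core cylinder of radius 70 mm and height 209 mm. The lower flange rests on z = 0 and the three cylinders share a vertical axis.


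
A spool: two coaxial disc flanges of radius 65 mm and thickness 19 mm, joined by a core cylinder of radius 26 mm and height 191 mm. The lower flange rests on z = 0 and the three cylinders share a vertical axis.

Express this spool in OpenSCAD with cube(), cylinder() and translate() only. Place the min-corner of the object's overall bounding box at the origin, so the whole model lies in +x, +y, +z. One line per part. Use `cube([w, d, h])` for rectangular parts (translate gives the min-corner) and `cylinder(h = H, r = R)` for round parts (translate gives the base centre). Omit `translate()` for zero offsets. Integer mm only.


translate([65, 65, 0]) cylinder(h = 19, r = 65);
translate([65, 65, 19]) cylinder(h = 191, r = 26);
translate([65, 65, 210]) cylinder(h = 19, r = 65);


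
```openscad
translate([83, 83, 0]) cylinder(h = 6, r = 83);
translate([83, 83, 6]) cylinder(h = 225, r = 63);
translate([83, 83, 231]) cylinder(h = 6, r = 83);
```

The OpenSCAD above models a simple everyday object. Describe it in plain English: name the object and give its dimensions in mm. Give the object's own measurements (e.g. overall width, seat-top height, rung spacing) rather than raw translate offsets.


A spool: two coaxial disc flanges of radius 83 mm and thickness 6 mm, joined by a core cylinder of radius 63 mm and height 225 mm. The lower flange rests on z = 0 and the three cylinders share a vertical axis.


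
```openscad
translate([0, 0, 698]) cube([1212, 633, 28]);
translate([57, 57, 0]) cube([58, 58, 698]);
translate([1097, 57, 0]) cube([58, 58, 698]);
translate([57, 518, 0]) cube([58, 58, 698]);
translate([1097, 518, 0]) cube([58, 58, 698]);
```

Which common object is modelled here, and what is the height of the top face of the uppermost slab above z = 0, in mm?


A table. The table height is 726 mm.

A 1212×633×28 slab sits at z = 698 on four 58 mm square posts — a table. The top surface is at 698 + 28 = 726 mm.


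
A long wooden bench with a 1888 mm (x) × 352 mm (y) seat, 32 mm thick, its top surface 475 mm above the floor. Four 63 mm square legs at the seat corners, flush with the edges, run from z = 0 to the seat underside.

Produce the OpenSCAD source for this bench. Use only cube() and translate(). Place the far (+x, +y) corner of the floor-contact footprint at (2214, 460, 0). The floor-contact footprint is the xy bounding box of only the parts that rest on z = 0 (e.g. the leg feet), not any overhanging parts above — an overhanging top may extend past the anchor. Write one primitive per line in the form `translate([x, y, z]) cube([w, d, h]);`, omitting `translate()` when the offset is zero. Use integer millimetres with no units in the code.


// leg_h = 475 − 32 = 443
translate([326, 108, 443]) cube([1888, 352, 32]);
translate([326, 108, 0]) cube([63, 63, 443]);
translate([326, 397, 0]) cube([63, 63, 443]);
translate([2151, 108, 0]) cube([63, 63, 443]);
translate([2151, 397, 0]) cube([63, 63, 443]);


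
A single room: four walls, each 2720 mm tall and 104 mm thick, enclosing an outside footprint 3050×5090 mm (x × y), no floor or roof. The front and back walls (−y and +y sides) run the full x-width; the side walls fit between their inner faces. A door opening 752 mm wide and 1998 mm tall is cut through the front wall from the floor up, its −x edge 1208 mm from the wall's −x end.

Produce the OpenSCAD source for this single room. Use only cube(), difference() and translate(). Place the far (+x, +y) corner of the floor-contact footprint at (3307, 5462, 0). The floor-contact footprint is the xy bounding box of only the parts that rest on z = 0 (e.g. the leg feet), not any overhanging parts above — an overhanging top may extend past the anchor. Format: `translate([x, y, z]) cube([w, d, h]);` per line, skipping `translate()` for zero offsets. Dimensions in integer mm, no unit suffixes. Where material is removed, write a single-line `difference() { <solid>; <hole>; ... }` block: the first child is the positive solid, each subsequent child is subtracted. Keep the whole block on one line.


difference() { translate([257, 372, 0]) cube([3050, 104, 2720]); translate([1465, 372, 0]) cube([752, 104, 1998]); }
translate([257, 5358, 0]) cube([3050, 104, 2720]);
translate([257, 476, 0]) cube([104, 4882, 2720]);
translate([3203, 476, 0]) cube([104, 4882, 2720]);


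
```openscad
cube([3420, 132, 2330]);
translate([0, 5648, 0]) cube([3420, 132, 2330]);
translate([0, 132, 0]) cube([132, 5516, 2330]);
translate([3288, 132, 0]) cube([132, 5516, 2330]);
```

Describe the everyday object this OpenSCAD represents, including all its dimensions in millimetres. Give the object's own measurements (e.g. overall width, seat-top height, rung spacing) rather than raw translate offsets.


The wall frame of a small rectangular building: four walls, each 2330 mm tall and 132 mm thick, enclosing a footprint 3420 mm (x) by 5780 mm (y) outside-to-outside, with no floor or roof. The front and back walls (the −y and +y sides) span the full width; the two side walls fit between them.


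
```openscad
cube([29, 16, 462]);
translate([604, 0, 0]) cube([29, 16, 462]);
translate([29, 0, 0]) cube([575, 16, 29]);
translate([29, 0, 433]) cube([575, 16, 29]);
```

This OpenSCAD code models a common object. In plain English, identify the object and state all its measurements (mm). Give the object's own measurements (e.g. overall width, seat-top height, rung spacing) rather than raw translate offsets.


A rectangular picture frame lying in the x–z plane (depth along y). The opening is 575 mm wide (x) by 404 mm tall (z), surrounded by a border 29 mm wide on all four sides. The frame is 16 mm deep and is made of two full-height vertical stiles with two horizontal rails fitted between them.


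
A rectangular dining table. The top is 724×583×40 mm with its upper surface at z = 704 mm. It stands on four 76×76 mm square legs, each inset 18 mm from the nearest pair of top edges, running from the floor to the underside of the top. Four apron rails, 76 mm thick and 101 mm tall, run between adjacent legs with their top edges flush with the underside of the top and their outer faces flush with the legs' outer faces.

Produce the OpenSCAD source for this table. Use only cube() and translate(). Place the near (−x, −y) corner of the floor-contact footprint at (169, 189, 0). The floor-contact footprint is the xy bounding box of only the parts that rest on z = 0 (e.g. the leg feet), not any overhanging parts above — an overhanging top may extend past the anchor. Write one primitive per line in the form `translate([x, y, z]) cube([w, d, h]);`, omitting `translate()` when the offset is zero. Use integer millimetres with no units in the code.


translate([151, 171, 664]) cube([724, 583, 40]);
translate([169, 189, 0]) cube([76, 76, 664]);
translate([781, 189, 0]) cube([76, 76, 664]);
translate([169, 660, 0]) cube([76, 76, 664]);
translate([781, 660, 0]) cube([76, 76, 664]);
translate([245, 189, 563]) cube([536, 76, 101]);
translate([245, 660, 563]) cube([536, 76, 101]);
translate([169, 265, 563]) cube([76, 395, 101]);
translate([781, 265, 563]) cube([76, 395, 101]);


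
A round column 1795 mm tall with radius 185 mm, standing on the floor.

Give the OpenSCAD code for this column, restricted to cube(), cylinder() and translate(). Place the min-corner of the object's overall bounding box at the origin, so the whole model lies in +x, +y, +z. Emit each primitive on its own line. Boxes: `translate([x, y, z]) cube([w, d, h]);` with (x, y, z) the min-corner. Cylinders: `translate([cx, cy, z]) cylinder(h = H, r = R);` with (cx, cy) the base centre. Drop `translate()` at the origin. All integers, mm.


translate([185, 185, 0]) cylinder(h = 1795, r = 185);


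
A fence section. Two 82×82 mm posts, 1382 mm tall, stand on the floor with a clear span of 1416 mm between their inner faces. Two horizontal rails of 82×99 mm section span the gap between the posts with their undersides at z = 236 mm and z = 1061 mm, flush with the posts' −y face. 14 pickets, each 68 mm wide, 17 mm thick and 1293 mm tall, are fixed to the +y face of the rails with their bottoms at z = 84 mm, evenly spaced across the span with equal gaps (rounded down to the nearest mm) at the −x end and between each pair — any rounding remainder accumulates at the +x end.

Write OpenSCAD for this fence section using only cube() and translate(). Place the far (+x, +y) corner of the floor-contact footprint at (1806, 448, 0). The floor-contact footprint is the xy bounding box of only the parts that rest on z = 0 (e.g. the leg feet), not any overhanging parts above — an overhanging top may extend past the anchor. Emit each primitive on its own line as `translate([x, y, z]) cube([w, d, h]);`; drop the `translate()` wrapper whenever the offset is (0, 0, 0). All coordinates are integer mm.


translate([226, 366, 0]) cube([82, 82, 1382]);
translate([1724, 366, 0]) cube([82, 82, 1382]);
translate([308, 366, 236]) cube([1416, 82, 99]);
translate([308, 366, 1061]) cube([1416, 82, 99]);
translate([338, 448, 84]) cube([68, 17, 1293]);
translate([436, 448, 84]) cube([68, 17, 1293]);
translate([534, 448, 84]) cube([68, 17, 1293]);
translate([632, 448, 84]) cube([68, 17, 1293]);
translate([730, 448, 84]) cube([68, 17, 1293]);
translate([828, 448, 84]) cube([68, 17, 1293]);
translate([926, 448, 84]) cube([68, 17, 1293]);
translate([1024, 448, 84]) cube([68, 17, 1293]);
translate([1122, 448, 84]) cube([68, 17, 1293]);
translate([1220, 448, 84]) cube([68, 17, 1293]);
translate([1318, 448, 84]) cube([68, 17, 1293]);
translate([1416, 448, 84]) cube([68, 17, 1293]);
translate([1514, 448, 84]) cube([68, 17, 1293]);
translate([1612, 448, 84]) cube([68, 17, 1293]);


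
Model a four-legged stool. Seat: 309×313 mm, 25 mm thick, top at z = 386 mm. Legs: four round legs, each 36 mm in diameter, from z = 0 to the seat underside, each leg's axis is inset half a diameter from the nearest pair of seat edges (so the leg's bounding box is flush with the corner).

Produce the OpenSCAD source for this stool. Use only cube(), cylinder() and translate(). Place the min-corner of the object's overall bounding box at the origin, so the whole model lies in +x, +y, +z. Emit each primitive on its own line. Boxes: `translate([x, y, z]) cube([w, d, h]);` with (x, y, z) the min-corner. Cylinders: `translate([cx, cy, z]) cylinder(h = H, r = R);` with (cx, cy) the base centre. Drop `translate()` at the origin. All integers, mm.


translate([0, 0, 361]) cube([309, 313, 25]);
translate([18, 18, 0]) cylinder(h = 361, r = 18);
translate([291, 18, 0]) cylinder(h = 361, r = 18);
translate([18, 295, 0]) cylinder(h = 361, r = 18);
translate([291, 295, 0]) cylinder(h = 361, r = 18);


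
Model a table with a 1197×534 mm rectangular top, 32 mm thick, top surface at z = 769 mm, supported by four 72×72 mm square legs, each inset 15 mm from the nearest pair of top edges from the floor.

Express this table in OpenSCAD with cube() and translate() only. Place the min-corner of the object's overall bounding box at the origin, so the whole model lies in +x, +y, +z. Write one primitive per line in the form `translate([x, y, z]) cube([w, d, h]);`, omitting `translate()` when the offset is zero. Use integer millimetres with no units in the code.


translate([0, 0, 737]) cube([1197, 534, 32]);
translate([15, 15, 0]) cube([72, 72, 737]);
translate([1110, 15, 0]) cube([72, 72, 737]);
translate([15, 447, 0]) cube([72, 72, 737]);
translate([1110, 447, 0]) cube([72, 72, 737]);


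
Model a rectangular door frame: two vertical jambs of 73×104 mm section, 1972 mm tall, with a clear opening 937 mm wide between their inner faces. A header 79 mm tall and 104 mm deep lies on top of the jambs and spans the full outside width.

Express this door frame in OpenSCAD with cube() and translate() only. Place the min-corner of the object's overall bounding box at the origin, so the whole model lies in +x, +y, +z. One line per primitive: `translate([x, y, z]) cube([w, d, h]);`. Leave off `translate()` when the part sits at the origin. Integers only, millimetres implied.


cube([73, 104, 1972]);
translate([1010, 0, 0]) cube([73, 104, 1972]);
translate([0, 0, 1972]) cube([1083, 104, 79]);


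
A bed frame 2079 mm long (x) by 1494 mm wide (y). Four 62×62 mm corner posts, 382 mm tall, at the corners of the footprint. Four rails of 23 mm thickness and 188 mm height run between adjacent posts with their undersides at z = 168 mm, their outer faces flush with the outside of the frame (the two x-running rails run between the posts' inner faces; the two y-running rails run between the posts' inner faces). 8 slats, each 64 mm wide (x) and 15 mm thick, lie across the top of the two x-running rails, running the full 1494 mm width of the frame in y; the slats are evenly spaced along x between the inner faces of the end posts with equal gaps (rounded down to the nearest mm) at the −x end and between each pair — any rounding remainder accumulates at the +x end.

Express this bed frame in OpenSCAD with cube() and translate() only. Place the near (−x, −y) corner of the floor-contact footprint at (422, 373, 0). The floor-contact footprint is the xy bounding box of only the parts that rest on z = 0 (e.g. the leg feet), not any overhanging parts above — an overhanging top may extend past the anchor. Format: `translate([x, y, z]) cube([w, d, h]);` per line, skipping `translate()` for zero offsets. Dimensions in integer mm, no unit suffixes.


translate([422, 373, 0]) cube([62, 62, 382]);
translate([422, 1805, 0]) cube([62, 62, 382]);
translate([2439, 373, 0]) cube([62, 62, 382]);
translate([2439, 1805, 0]) cube([62, 62, 382]);
translate([484, 373, 168]) cube([1955, 23, 188]);
translate([484, 1844, 168]) cube([1955, 23, 188]);
translate([422, 435, 168]) cube([23, 1370, 188]);
translate([2478, 435, 168]) cube([23, 1370, 188]);
translate([644, 373, 356]) cube([64, 1494, 15]);
translate([868, 373, 356]) cube([64, 1494, 15]);
translate([1092, 373, 356]) cube([64, 1494, 15]);
translate([1316, 373, 356]) cube([64, 1494, 15]);
translate([1540, 373, 356]) cube([64, 1494, 15]);
translate([1764, 373, 356]) cube([64, 1494, 15]);
translate([1988, 373, 356]) cube([64, 1494, 15]);
translate([2212, 373, 356]) cube([64, 1494, 15]);


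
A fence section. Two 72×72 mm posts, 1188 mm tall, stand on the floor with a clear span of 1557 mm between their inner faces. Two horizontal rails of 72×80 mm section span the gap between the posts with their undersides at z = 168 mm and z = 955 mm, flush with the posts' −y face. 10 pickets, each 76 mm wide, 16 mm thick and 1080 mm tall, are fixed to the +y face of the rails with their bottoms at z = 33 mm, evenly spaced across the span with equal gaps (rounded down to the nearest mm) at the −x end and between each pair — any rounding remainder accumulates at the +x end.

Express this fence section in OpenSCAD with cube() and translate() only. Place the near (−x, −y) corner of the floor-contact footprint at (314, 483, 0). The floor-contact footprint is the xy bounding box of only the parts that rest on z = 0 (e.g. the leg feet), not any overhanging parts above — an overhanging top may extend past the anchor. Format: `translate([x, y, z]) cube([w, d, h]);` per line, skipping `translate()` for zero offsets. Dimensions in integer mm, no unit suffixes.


translate([314, 483, 0]) cube([72, 72, 1188]);
translate([1943, 483, 0]) cube([72, 72, 1188]);
translate([386, 483, 168]) cube([1557, 72, 80]);
translate([386, 483, 955]) cube([1557, 72, 80]);
translate([458, 555, 33]) cube([76, 16, 1080]);
translate([606, 555, 33]) cube([76, 16, 1080]);
translate([754, 555, 33]) cube([76, 16, 1080]);
translate([902, 555, 33]) cube([76, 16, 1080]);
translate([1050, 555, 33]) cube([76, 16, 1080]);
translate([1198, 555, 33]) cube([76, 16, 1080]);
translate([1346, 555, 33]) cube([76, 16, 1080]);
translate([1494, 555, 33]) cube([76, 16, 1080]);
translate([1642, 555, 33]) cube([76, 16, 1080]);
translate([1790, 555, 33]) cube([76, 16, 1080]);


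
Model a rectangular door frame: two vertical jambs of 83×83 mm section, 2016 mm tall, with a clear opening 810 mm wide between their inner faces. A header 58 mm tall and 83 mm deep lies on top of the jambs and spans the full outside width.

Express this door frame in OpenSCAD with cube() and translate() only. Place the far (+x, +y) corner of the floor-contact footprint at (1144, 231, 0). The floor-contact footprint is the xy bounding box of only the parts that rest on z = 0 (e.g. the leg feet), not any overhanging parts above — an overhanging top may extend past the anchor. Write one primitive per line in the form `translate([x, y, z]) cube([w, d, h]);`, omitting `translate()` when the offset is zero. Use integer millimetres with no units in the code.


translate([168, 148, 0]) cube([83, 83, 2016]);
translate([1061, 148, 0]) cube([83, 83, 2016]);
translate([168, 148, 2016]) cube([976, 83, 58]);


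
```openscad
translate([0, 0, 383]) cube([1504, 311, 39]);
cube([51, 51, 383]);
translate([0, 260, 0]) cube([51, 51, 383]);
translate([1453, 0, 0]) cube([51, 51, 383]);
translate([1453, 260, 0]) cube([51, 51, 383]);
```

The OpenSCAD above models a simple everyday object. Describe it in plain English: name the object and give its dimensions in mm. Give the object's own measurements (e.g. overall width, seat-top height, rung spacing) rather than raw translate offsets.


A bench: a 1504×311 mm seat slab, 39 mm thick, top at z = 422 mm, on four 51×51 mm square legs flush with the seat corners and standing on z = 0.


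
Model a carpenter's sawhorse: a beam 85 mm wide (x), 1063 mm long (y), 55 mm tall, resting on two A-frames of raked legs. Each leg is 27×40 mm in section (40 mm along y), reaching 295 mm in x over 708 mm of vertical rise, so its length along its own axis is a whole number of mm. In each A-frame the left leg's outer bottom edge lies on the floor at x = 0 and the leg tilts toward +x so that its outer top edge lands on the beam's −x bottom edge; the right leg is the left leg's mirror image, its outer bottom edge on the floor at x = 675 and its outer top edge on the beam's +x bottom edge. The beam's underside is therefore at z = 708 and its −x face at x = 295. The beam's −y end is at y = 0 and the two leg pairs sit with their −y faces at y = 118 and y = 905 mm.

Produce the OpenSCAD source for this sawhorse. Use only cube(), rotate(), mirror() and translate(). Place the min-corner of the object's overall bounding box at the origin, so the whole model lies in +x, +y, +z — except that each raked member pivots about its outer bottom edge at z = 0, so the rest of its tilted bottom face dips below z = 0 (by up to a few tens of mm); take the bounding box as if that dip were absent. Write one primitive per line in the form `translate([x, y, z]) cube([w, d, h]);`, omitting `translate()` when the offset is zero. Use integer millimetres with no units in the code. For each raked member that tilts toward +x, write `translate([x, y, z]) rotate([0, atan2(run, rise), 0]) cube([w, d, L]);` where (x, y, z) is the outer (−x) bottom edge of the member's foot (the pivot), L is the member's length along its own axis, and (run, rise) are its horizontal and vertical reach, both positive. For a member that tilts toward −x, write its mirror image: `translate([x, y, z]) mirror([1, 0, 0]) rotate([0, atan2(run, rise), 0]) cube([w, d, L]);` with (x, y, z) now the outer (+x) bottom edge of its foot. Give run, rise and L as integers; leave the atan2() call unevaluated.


translate([295, 0, 708]) cube([85, 1063, 55]);
translate([0, 118, 0]) rotate([0, atan2(295, 708), 0]) cube([27, 40, 767]);
translate([675, 118, 0]) mirror([1, 0, 0]) rotate([0, atan2(295, 708), 0]) cube([27, 40, 767]);
translate([0, 905, 0]) rotate([0, atan2(295, 708), 0]) cube([27, 40, 767]);
translate([675, 905, 0]) mirror([1, 0, 0]) rotate([0, atan2(295, 708), 0]) cube([27, 40, 767]);
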